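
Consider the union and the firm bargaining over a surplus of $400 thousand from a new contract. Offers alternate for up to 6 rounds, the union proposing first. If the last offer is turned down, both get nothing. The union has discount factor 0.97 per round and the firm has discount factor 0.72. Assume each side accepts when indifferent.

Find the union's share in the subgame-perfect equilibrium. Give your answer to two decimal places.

244.85

Solve by backward induction from round 6.
Round 6 (the firm proposes): the union will accept anything ≥ 0, so the firm offers 0 and keeps 400.
Round 5 (the union proposes): the firm can get 400 next round, worth 0.72 × 400 = 288 now; the union offers that and keeps 112.
Round 4 (the firm proposes): the union can get 112 next round, worth 0.97 × 112 = 108.64 now. The firm offers 108.64 and keeps 400 − 108.64 = 291.36.
Round 3 (the union proposes): the firm can get 291.36 next round, worth 0.72 × 291.36 = 209.7792 now. The union offers 209.7792 and keeps 400 − 209.7792 = 190.2208.
Round 2 (the firm proposes): the union can get 190.2208 next round, worth 0.97 × 190.2208 = 184.514176 now; the firm offers that and keeps 215.485824.
Round 1 (the union proposes): the firm can get 215.485824 next round, worth 0.72 × 215.485824 = 155.14979328 now. The union offers 155.14979328 and keeps 400 − 155.14979328 = 244.85020672.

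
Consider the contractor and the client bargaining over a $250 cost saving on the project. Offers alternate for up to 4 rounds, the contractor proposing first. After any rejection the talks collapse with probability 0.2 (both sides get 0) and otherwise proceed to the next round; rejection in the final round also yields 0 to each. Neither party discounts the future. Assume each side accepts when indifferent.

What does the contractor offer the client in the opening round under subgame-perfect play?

168

Round 4 (the client proposes): the contractor will accept anything ≥ 0, so the client offers 0 and keeps 250.
Round 3 (the contractor proposes): rejecting gives the client an expected 0.8 × 250 = 200; the contractor offers that and keeps 50.
Round 2 (the client proposes): rejecting gives the contractor an expected 0.8 × 50 = 40, so the client offers 40, keeping 210.
Round 1 (the contractor proposes): rejecting gives the client an expected 0.8 × 210 = 168, so the contractor offers 168, keeping 82.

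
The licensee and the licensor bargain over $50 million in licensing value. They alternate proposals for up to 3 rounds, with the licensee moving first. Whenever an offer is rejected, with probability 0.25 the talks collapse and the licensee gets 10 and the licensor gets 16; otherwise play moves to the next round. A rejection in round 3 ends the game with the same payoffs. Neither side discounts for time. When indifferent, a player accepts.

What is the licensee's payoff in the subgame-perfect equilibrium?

Round 3 (the licensee proposes): the licensor gets 16 if talks fail, so the licensee offers 16 and keeps 34.
Round 2 (the licensor proposes): rejecting gives the licensee an expected 0.75 × 34 + 0.25 × 10 = 28. The licensor offers 28 and keeps 50 − 28 = 22.
Round 1 (the licensee proposes): rejecting gives the licensor an expected 0.75 × 22 + 0.25 × 16 = 20.5, so the licensee offers 20.5, keeping 29.5.

29.5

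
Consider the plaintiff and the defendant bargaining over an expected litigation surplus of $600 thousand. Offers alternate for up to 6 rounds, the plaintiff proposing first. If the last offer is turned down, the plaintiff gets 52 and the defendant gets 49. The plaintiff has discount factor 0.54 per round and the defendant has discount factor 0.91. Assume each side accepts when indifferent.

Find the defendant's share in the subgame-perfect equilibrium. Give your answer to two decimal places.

495.00

Round 6 (the defendant proposes): the plaintiff gets 52 if talks fail, so the defendant offers 52 and keeps 548.
Round 5 (the plaintiff proposes): the defendant can get 548 next round, worth 0.91 × 548 = 498.68 now; the plaintiff offers that and keeps 101.32.
Round 4 (the defendant proposes): the plaintiff can get 101.32 next round, worth 0.54 × 101.32 = 54.7128 now, so the defendant offers 54.7128, keeping 545.2872.
Round 3 (the plaintiff proposes): the defendant can get 545.2872 next round, worth 0.91 × 545.2872 = 496.211352 now. The plaintiff offers 496.211352 and keeps 600 − 496.211352 = 103.788648.
Round 2 (the defendant proposes): the plaintiff can get 103.788648 next round, worth 0.54 × 103.788648 = 56.04586992 now; the defendant offers that and keeps 543.95413008.
Round 1 (the plaintiff proposes): the defendant can get 543.95413008 next round, worth 0.91 × 543.95413008 = 494.9982583728 now. The plaintiff offers 494.9982583728 and keeps 600 − 494.9982583728 = 105.0017416272.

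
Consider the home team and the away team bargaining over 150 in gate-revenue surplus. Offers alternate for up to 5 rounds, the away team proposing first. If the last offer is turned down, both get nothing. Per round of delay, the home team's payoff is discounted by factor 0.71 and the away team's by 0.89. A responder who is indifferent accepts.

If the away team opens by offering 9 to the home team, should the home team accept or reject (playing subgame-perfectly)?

Reject

Round 5 (the away team proposes): the home team will accept anything ≥ 0, so the away team offers 0 and keeps 150.
Round 4 (the home team proposes): the away team can get 150 next round, worth 0.89 × 150 = 133.5 now, so the home team offers 133.5, keeping 16.5.
Round 3 (the away team proposes): the home team can get 16.5 next round, worth 0.71 × 16.5 = 11.715 now. The away team offers 11.715 and keeps 150 − 11.715 = 138.285.
Round 2 (the home team proposes): the away team can get 138.285 next round, worth 0.89 × 138.285 = 123.07365 now, so the home team offers 123.07365, keeping 26.92635.
So by rejecting in round 1, the home team gets 26.92635 next round, worth 0.71 × 26.92635 = 19.1177085 now.
Offer 9 < 19.1177085, so the home team rejects.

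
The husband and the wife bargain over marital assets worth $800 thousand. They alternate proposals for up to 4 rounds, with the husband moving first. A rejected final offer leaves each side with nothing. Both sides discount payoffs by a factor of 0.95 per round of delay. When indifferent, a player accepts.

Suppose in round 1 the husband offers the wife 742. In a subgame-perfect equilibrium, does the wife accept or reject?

Round 4 (the wife proposes): the husband will accept anything ≥ 0, so the wife offers 0 and keeps 800.
Round 3 (the husband proposes): the wife can get 800 next round, worth 0.95 × 800 = 760 now. The husband offers 760 and keeps 800 − 760 = 40.
Round 2 (the wife proposes): the husband can get 40 next round, worth 0.95 × 40 = 38 now; the wife offers that and keeps 762.
So by rejecting in round 1, the wife gets 762 next round, worth 0.95 × 762 = 723.9 now.
Offer 742 ≥ 723.9, so the wife accepts.

Accept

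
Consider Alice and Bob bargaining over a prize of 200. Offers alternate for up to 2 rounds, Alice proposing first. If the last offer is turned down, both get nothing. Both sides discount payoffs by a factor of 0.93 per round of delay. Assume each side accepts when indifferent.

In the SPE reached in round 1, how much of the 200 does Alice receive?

Round 2 (Bob proposes): rejection yields 0 for Alice; Bob offers 0 and keeps 200.
Round 1 (Alice proposes): Bob can get 200 next round, worth 0.93 × 200 = 186 now; Alice offers that and keeps 14.

14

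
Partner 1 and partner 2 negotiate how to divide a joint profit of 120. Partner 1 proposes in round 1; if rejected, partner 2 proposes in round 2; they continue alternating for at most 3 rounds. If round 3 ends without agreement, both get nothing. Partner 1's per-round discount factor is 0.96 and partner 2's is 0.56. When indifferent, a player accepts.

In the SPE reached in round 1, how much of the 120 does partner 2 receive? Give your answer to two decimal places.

2.69

Round 3 (partner 1 proposes): rejection yields 0 for partner 2; partner 1 offers 0 and keeps 120.
Round 2 (partner 2 proposes): partner 1 can get 120 next round, worth 0.96 × 120 = 115.2 now; partner 2 offers that and keeps 4.8.
Round 1 (partner 1 proposes): partner 2 can get 4.8 next round, worth 0.56 × 4.8 = 2.688 now, so partner 1 offers 2.688, keeping 117.312.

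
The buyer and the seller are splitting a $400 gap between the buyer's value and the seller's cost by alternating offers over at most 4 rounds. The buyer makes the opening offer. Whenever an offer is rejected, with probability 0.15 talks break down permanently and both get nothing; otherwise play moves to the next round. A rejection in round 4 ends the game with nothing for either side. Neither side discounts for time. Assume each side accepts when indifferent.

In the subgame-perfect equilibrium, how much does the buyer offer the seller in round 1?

By backward induction:
Round 4 (the seller proposes): rejection yields 0 for the buyer; the seller offers 0 and keeps 400.
Round 3 (the buyer proposes): rejecting gives the seller an expected 0.85 × 400 = 340; the buyer offers that and keeps 60.
Round 2 (the seller proposes): rejecting gives the buyer an expected 0.85 × 60 = 51; the seller offers that and keeps 349.
Round 1 (the buyer proposes): rejecting gives the seller an expected 0.85 × 349 = 296.65; the buyer offers that and keeps 103.35.

296.65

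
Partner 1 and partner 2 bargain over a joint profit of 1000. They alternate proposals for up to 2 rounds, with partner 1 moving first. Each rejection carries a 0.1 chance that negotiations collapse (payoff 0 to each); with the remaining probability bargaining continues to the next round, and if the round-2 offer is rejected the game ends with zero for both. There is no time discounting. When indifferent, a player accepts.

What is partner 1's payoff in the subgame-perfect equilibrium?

100

By backward induction:
Round 2 (partner 2 proposes): partner 1 will accept anything ≥ 0, so partner 2 offers 0 and keeps 1000.
Round 1 (partner 1 proposes): rejecting gives partner 2 an expected 0.9 × 1000 = 900. Partner 1 offers 900 and keeps 1000 − 900 = 100.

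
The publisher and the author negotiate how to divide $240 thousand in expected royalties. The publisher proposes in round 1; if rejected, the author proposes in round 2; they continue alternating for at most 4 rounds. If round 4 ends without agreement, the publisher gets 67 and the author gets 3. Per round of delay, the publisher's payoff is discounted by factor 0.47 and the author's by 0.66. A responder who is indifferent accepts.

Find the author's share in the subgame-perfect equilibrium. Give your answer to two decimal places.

By backward induction:
Round 4 (the author proposes): the publisher gets 67 if talks fail, so the author offers 67 and keeps 173.
Round 3 (the publisher proposes): the author can get 173 next round, worth 0.66 × 173 = 114.18 now; the publisher offers that and keeps 125.82.
Round 2 (the author proposes): the publisher can get 125.82 next round, worth 0.47 × 125.82 = 59.1354 now. The author offers 59.1354 and keeps 240 − 59.1354 = 180.8646.
Round 1 (the publisher proposes): the author can get 180.8646 next round, worth 0.66 × 180.8646 = 119.370636 now, so the publisher offers 119.370636, keeping 120.629364.

119.37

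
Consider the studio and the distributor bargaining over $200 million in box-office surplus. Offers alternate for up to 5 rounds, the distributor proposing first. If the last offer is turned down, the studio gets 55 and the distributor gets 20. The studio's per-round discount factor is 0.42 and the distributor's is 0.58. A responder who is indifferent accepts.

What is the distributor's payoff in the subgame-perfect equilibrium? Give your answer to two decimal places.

Work backward from the last round.
Round 5 (the distributor proposes): the studio gets 55 if talks fail, so the distributor offers 55 and keeps 145.
Round 4 (the studio proposes): the distributor can get 145 next round, worth 0.58 × 145 = 84.1 now, so the studio offers 84.1, keeping 115.9.
Round 3 (the distributor proposes): the studio can get 115.9 next round, worth 0.42 × 115.9 = 48.678 now, so the distributor offers 48.678, keeping 151.322.
Round 2 (the studio proposes): the distributor can get 151.322 next round, worth 0.58 × 151.322 = 87.76676 now. The studio offers 87.76676 and keeps 200 − 87.76676 = 112.23324.
Round 1 (the distributor proposes): the studio can get 112.23324 next round, worth 0.42 × 112.23324 = 47.1379608 now. The distributor offers 47.1379608 and keeps 200 − 47.1379608 = 152.8620392.

152.86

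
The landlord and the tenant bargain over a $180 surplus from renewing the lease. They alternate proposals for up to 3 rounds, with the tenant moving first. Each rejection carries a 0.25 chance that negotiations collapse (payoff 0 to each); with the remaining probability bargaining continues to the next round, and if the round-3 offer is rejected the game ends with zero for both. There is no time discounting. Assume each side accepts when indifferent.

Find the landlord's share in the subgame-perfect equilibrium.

33.75

Round 3 (the tenant proposes): rejection yields 0 for the landlord; the tenant offers 0 and keeps 180.
Round 2 (the landlord proposes): rejecting gives the tenant an expected 0.75 × 180 = 135. The landlord offers 135 and keeps 180 − 135 = 45.
Round 1 (the tenant proposes): rejecting gives the landlord an expected 0.75 × 45 = 33.75; the tenant offers that and keeps 146.25.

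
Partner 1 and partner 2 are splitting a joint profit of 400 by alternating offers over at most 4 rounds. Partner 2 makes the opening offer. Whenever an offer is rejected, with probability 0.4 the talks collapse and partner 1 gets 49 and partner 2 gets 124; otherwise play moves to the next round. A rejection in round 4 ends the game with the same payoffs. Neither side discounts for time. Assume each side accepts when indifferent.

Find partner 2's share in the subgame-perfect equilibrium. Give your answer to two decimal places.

247.49

Round 4 (partner 1 proposes): partner 2 gets 124 if talks fail, so partner 1 offers 124 and keeps 276.
Round 3 (partner 2 proposes): rejecting gives partner 1 an expected 0.6 × 276 + 0.4 × 49 = 185.2; partner 2 offers that and keeps 214.8.
Round 2 (partner 1 proposes): rejecting gives partner 2 an expected 0.6 × 214.8 + 0.4 × 124 = 178.48, so partner 1 offers 178.48, keeping 221.52.
Round 1 (partner 2 proposes): rejecting gives partner 1 an expected 0.6 × 221.52 + 0.4 × 49 = 152.512. Partner 2 offers 152.512 and keeps 400 − 152.512 = 247.488.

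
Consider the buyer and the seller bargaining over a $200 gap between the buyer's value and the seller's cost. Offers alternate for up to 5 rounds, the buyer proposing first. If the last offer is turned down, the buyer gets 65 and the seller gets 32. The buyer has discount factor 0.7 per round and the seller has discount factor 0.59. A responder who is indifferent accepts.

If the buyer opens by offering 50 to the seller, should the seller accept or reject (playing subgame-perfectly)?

Reject

Work out the seller's continuation value if the offer is rejected.
Round 5 (the buyer proposes): the seller gets 32 if talks fail, so the buyer offers 32 and keeps 168.
Round 4 (the seller proposes): the buyer can get 168 next round, worth 0.7 × 168 = 117.6 now. The seller offers 117.6 and keeps 200 − 117.6 = 82.4.
Round 3 (the buyer proposes): the seller can get 82.4 next round, worth 0.59 × 82.4 = 48.616 now; the buyer offers that and keeps 151.384.
Round 2 (the seller proposes): the buyer can get 151.384 next round, worth 0.7 × 151.384 = 105.9688 now; the seller offers that and keeps 94.0312.
So by rejecting in round 1, the seller gets 94.0312 next round, worth 0.59 × 94.0312 = 55.478408 now.
Offer 50 < 55.478408, so the seller rejects.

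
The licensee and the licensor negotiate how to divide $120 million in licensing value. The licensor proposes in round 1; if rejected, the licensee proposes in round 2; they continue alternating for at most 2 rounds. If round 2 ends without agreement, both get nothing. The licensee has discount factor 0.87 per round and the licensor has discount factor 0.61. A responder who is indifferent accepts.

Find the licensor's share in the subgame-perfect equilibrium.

15.6

Round 2 (the licensee proposes): the licensor will accept anything ≥ 0, so the licensee offers 0 and keeps 120.
Round 1 (the licensor proposes): the licensee can get 120 next round, worth 0.87 × 120 = 104.4 now. The licensor offers 104.4 and keeps 120 − 104.4 = 15.6.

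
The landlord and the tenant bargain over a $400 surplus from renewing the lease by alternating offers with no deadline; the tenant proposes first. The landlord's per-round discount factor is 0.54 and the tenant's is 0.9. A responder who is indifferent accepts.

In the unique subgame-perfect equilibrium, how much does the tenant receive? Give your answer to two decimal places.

357.98

In a stationary SPE each proposer offers the other exactly their discounted continuation value.
If the tenant keeps x when proposing and the landlord keeps y when proposing, then x = 400 − 0.54y and y = 400 − 0.9x.
Solving: x = 400(1 − 0.54) / (1 − 0.9·0.54) = 184 / 0.514 ≈ 357.9767.
The landlord gets 400 − 357.9767 ≈ 42.0233.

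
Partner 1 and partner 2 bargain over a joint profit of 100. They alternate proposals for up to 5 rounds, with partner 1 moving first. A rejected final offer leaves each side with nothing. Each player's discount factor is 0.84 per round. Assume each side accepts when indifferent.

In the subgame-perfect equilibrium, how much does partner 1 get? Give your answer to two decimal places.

77.08

Round 5 (partner 1 proposes): rejection yields 0 for partner 2; partner 1 offers 0 and keeps 100.
Round 4 (partner 2 proposes): partner 1 can get 100 next round, worth 0.84 × 100 = 84 now. Partner 2 offers 84 and keeps 100 − 84 = 16.
Round 3 (partner 1 proposes): partner 2 can get 16 next round, worth 0.84 × 16 = 13.44 now. Partner 1 offers 13.44 and keeps 100 − 13.44 = 86.56.
Round 2 (partner 2 proposes): partner 1 can get 86.56 next round, worth 0.84 × 86.56 = 72.7104 now; partner 2 offers that and keeps 27.2896.
Round 1 (partner 1 proposes): partner 2 can get 27.2896 next round, worth 0.84 × 27.2896 = 22.923264 now; partner 1 offers that and keeps 77.076736.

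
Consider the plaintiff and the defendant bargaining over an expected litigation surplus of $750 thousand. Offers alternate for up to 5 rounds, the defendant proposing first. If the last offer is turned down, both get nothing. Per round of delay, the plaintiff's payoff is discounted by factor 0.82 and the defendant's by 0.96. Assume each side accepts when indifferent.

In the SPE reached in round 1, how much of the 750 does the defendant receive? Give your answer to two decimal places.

706.03

Round 5 (the defendant proposes): rejection yields 0 for the plaintiff; the defendant offers 0 and keeps 750.
Round 4 (the plaintiff proposes): the defendant can get 750 next round, worth 0.96 × 750 = 720 now, so the plaintiff offers 720, keeping 30.
Round 3 (the defendant proposes): the plaintiff can get 30 next round, worth 0.82 × 30 = 24.6 now; the defendant offers that and keeps 725.4.
Round 2 (the plaintiff proposes): the defendant can get 725.4 next round, worth 0.96 × 725.4 = 696.384 now. The plaintiff offers 696.384 and keeps 750 − 696.384 = 53.616.
Round 1 (the defendant proposes): the plaintiff can get 53.616 next round, worth 0.82 × 53.616 = 43.96512 now, so the defendant offers 43.96512, keeping 706.03488.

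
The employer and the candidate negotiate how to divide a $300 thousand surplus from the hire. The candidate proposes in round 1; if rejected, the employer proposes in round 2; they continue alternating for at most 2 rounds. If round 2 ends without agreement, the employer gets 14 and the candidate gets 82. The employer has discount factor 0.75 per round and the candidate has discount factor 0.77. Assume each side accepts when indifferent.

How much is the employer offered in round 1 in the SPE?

163.5

Round 2 (the employer proposes): the candidate gets 82 if talks fail, so the employer offers 82 and keeps 218.
Round 1 (the candidate proposes): the employer can get 218 next round, worth 0.75 × 218 = 163.5 now, so the candidate offers 163.5, keeping 136.5.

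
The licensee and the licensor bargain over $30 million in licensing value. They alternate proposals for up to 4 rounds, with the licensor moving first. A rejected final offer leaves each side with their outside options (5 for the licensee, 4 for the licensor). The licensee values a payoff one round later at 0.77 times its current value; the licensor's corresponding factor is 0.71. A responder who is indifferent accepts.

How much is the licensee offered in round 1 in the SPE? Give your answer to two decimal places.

17.64

Round 4 (the licensee proposes): the licensor gets 4 if talks fail, so the licensee offers 4 and keeps 26.
Round 3 (the licensor proposes): the licensee can get 26 next round, worth 0.77 × 26 = 20.02 now; the licensor offers that and keeps 9.98.
Round 2 (the licensee proposes): the licensor can get 9.98 next round, worth 0.71 × 9.98 = 7.0858 now. The licensee offers 7.0858 and keeps 30 − 7.0858 = 22.9142.
Round 1 (the licensor proposes): the licensee can get 22.9142 next round, worth 0.77 × 22.9142 = 17.643934 now; the licensor offers that and keeps 12.356066.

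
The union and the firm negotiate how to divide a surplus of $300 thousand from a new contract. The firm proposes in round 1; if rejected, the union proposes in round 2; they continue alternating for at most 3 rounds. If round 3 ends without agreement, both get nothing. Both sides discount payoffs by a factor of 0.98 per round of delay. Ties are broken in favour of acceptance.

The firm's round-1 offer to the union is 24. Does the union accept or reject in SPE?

Round 3 (the firm proposes): the union will accept anything ≥ 0, so the firm offers 0 and keeps 300.
Round 2 (the union proposes): the firm can get 300 next round, worth 0.98 × 300 = 294 now. The union offers 294 and keeps 300 − 294 = 6.
So by rejecting in round 1, the union gets 6 next round, worth 0.98 × 6 = 5.88 now.
Offer 24 ≥ 5.88, so the union accepts.

Accept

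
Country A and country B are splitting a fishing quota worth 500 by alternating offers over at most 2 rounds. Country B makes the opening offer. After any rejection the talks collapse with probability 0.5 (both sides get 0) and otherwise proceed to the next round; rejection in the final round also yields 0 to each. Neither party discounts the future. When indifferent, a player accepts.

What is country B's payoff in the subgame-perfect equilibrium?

By backward induction:
Round 2 (country A proposes): rejection yields 0 for country B; country A offers 0 and keeps 500.
Round 1 (country B proposes): rejecting gives country A an expected 0.5 × 500 = 250; country B offers that and keeps 250.

250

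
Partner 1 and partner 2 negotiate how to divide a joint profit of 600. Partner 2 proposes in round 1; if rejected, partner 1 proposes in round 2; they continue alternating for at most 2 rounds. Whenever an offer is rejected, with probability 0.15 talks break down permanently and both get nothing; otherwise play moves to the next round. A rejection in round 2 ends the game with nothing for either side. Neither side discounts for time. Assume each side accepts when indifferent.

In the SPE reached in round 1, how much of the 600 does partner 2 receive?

Round 2 (partner 1 proposes): partner 2 will accept anything ≥ 0, so partner 1 offers 0 and keeps 600.
Round 1 (partner 2 proposes): rejecting gives partner 1 an expected 0.85 × 600 = 510, so partner 2 offers 510, keeping 90.

90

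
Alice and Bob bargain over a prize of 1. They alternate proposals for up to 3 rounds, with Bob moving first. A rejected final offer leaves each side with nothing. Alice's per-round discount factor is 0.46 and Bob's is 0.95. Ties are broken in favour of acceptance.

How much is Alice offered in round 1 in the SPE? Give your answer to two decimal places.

0.02

Round 3 (Bob proposes): rejection yields 0 for Alice; Bob offers 0 and keeps 1.
Round 2 (Alice proposes): Bob can get 1 next round, worth 0.95 × 1 = 0.95 now; Alice offers that and keeps 0.05.
Round 1 (Bob proposes): Alice can get 0.05 next round, worth 0.46 × 0.05 = 0.023 now; Bob offers that and keeps 0.977.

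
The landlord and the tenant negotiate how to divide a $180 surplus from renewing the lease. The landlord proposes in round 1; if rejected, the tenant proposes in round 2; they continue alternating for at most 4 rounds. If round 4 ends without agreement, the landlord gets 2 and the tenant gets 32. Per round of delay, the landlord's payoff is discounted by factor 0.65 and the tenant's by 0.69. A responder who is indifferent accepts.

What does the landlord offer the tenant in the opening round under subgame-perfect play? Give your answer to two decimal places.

98.55

Round 4 (the tenant proposes): the landlord gets 2 if talks fail, so the tenant offers 2 and keeps 178.
Round 3 (the landlord proposes): the tenant can get 178 next round, worth 0.69 × 178 = 122.82 now; the landlord offers that and keeps 57.18.
Round 2 (the tenant proposes): the landlord can get 57.18 next round, worth 0.65 × 57.18 = 37.167 now; the tenant offers that and keeps 142.833.
Round 1 (the landlord proposes): the tenant can get 142.833 next round, worth 0.69 × 142.833 = 98.55477 now, so the landlord offers 98.55477, keeping 81.44523.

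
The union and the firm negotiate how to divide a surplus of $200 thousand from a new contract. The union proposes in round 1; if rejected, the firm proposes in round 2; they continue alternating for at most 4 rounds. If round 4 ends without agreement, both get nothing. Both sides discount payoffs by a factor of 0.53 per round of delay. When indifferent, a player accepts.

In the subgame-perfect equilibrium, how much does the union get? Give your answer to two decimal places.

Round 4 (the firm proposes): the union will accept anything ≥ 0, so the firm offers 0 and keeps 200.
Round 3 (the union proposes): the firm can get 200 next round, worth 0.53 × 200 = 106 now; the union offers that and keeps 94.
Round 2 (the firm proposes): the union can get 94 next round, worth 0.53 × 94 = 49.82 now; the firm offers that and keeps 150.18.
Round 1 (the union proposes): the firm can get 150.18 next round, worth 0.53 × 150.18 = 79.5954 now. The union offers 79.5954 and keeps 200 − 79.5954 = 120.4046.

120.40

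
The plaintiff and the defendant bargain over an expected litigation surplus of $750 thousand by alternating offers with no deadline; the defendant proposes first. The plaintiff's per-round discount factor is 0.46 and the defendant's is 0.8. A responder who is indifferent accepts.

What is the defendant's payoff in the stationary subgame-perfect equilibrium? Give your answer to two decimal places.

Let x be the defendant's share when the defendant proposes and y be the plaintiff's share when the plaintiff proposes.
The plaintiff accepts iff offered ≥ 0.46·y, so x = 750 − 0.46y. Symmetrically y = 750 − 0.8x.
Substituting: x = 750 − 0.46(750 − 0.8x), giving x(1 − 0.8·0.46) = 750(1 − 0.46).
So x = 750 × 0.54 / 0.632 ≈ 640.8228, and the plaintiff receives 750 − x ≈ 109.1772.

640.82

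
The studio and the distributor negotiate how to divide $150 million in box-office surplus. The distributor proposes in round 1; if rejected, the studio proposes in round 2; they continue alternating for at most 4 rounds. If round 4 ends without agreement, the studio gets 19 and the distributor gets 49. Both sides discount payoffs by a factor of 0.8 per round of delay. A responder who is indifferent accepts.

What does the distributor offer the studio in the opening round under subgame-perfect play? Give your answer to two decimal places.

Round 4 (the studio proposes): the distributor gets 49 if talks fail, so the studio offers 49 and keeps 101.
Round 3 (the distributor proposes): the studio can get 101 next round, worth 0.8 × 101 = 80.8 now; the distributor offers that and keeps 69.2.
Round 2 (the studio proposes): the distributor can get 69.2 next round, worth 0.8 × 69.2 = 55.36 now; the studio offers that and keeps 94.64.
Round 1 (the distributor proposes): the studio can get 94.64 next round, worth 0.8 × 94.64 = 75.712 now, so the distributor offers 75.712, keeping 74.288.

75.71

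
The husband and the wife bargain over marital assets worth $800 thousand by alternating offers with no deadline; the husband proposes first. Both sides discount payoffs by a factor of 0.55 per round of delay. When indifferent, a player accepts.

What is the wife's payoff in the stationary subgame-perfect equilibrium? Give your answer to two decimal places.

In a stationary SPE each proposer offers the other exactly their discounted continuation value.
If the husband keeps x when proposing and the wife keeps y when proposing, then x = 800 − 0.55y and y = 800 − 0.55x.
Solving: x = 800(1 − 0.55) / (1 − 0.55·0.55) = 360 / 0.6975 ≈ 516.1290.
The wife gets 800 − 516.1290 ≈ 283.8710.

283.87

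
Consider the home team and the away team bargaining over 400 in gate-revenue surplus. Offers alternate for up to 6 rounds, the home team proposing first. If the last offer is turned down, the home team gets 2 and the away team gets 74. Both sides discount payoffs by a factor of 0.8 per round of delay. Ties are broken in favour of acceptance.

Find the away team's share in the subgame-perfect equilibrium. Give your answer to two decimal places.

235.38

Round 6 (the away team proposes): the home team gets 2 if talks fail, so the away team offers 2 and keeps 398.
Round 5 (the home team proposes): the away team can get 398 next round, worth 0.8 × 398 = 318.4 now. The home team offers 318.4 and keeps 400 − 318.4 = 81.6.
Round 4 (the away team proposes): the home team can get 81.6 next round, worth 0.8 × 81.6 = 65.28 now; the away team offers that and keeps 334.72.
Round 3 (the home team proposes): the away team can get 334.72 next round, worth 0.8 × 334.72 = 267.776 now, so the home team offers 267.776, keeping 132.224.
Round 2 (the away team proposes): the home team can get 132.224 next round, worth 0.8 × 132.224 = 105.7792 now. The away team offers 105.7792 and keeps 400 − 105.7792 = 294.2208.
Round 1 (the home team proposes): the away team can get 294.2208 next round, worth 0.8 × 294.2208 = 235.37664 now, so the home team offers 235.37664, keeping 164.62336.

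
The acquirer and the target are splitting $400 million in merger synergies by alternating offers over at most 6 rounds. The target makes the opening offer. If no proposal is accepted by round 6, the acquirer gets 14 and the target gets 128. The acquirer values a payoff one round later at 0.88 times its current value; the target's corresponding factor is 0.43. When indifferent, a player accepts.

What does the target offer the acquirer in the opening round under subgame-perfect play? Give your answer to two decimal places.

Round 6 (the acquirer proposes): the target gets 128 if talks fail, so the acquirer offers 128 and keeps 272.
Round 5 (the target proposes): the acquirer can get 272 next round, worth 0.88 × 272 = 239.36 now. The target offers 239.36 and keeps 400 − 239.36 = 160.64.
Round 4 (the acquirer proposes): the target can get 160.64 next round, worth 0.43 × 160.64 = 69.0752 now. The acquirer offers 69.0752 and keeps 400 − 69.0752 = 330.9248.
Round 3 (the target proposes): the acquirer can get 330.9248 next round, worth 0.88 × 330.9248 = 291.213824 now. The target offers 291.213824 and keeps 400 − 291.213824 = 108.786176.
Round 2 (the acquirer proposes): the target can get 108.786176 next round, worth 0.43 × 108.786176 = 46.77805568 now, so the acquirer offers 46.77805568, keeping 353.22194432.
Round 1 (the target proposes): the acquirer can get 353.22194432 next round, worth 0.88 × 353.22194432 = 310.8353110016 now; the target offers that and keeps 89.1646889984.

310.84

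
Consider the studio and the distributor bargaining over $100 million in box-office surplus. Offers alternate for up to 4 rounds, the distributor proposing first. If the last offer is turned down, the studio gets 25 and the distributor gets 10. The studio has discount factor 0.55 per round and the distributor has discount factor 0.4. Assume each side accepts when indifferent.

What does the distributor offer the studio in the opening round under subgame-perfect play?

Solve by backward induction from round 4.
Round 4 (the studio proposes): the distributor gets 10 if talks fail, so the studio offers 10 and keeps 90.
Round 3 (the distributor proposes): the studio can get 90 next round, worth 0.55 × 90 = 49.5 now. The distributor offers 49.5 and keeps 100 − 49.5 = 50.5.
Round 2 (the studio proposes): the distributor can get 50.5 next round, worth 0.4 × 50.5 = 20.2 now, so the studio offers 20.2, keeping 79.8.
Round 1 (the distributor proposes): the studio can get 79.8 next round, worth 0.55 × 79.8 = 43.89 now. The distributor offers 43.89 and keeps 100 − 43.89 = 56.11.

43.89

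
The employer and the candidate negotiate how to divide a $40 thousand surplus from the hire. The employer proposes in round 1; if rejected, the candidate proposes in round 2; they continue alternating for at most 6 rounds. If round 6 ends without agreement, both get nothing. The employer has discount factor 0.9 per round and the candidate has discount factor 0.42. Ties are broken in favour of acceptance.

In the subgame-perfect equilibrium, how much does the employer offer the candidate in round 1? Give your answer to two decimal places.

4.72

Round 6 (the candidate proposes): the employer will accept anything ≥ 0, so the candidate offers 0 and keeps 40.
Round 5 (the employer proposes): the candidate can get 40 next round, worth 0.42 × 40 = 16.8 now, so the employer offers 16.8, keeping 23.2.
Round 4 (the candidate proposes): the employer can get 23.2 next round, worth 0.9 × 23.2 = 20.88 now. The candidate offers 20.88 and keeps 40 − 20.88 = 19.12.
Round 3 (the employer proposes): the candidate can get 19.12 next round, worth 0.42 × 19.12 = 8.0304 now; the employer offers that and keeps 31.9696.
Round 2 (the candidate proposes): the employer can get 31.9696 next round, worth 0.9 × 31.9696 = 28.77264 now. The candidate offers 28.77264 and keeps 40 − 28.77264 = 11.22736.
Round 1 (the employer proposes): the candidate can get 11.22736 next round, worth 0.42 × 11.22736 = 4.7154912 now; the employer offers that and keeps 35.2845088.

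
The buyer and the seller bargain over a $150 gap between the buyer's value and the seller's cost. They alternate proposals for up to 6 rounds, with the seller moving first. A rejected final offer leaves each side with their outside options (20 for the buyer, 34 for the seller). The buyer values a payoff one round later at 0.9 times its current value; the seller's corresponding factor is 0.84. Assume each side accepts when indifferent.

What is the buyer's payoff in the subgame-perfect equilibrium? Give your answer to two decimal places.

97.60

By backward induction:
Round 6 (the buyer proposes): the seller gets 34 if talks fail, so the buyer offers 34 and keeps 116.
Round 5 (the seller proposes): the buyer can get 116 next round, worth 0.9 × 116 = 104.4 now; the seller offers that and keeps 45.6.
Round 4 (the buyer proposes): the seller can get 45.6 next round, worth 0.84 × 45.6 = 38.304 now. The buyer offers 38.304 and keeps 150 − 38.304 = 111.696.
Round 3 (the seller proposes): the buyer can get 111.696 next round, worth 0.9 × 111.696 = 100.5264 now. The seller offers 100.5264 and keeps 150 − 100.5264 = 49.4736.
Round 2 (the buyer proposes): the seller can get 49.4736 next round, worth 0.84 × 49.4736 = 41.557824 now. The buyer offers 41.557824 and keeps 150 − 41.557824 = 108.442176.
Round 1 (the seller proposes): the buyer can get 108.442176 next round, worth 0.9 × 108.442176 = 97.5979584 now. The seller offers 97.5979584 and keeps 150 − 97.5979584 = 52.4020416.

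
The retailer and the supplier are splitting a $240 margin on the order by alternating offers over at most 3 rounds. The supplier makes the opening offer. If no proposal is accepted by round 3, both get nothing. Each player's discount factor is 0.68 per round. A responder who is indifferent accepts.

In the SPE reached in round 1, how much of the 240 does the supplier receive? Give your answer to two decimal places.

Round 3 (the supplier proposes): rejection yields 0 for the retailer; the supplier offers 0 and keeps 240.
Round 2 (the retailer proposes): the supplier can get 240 next round, worth 0.68 × 240 = 163.2 now; the retailer offers that and keeps 76.8.
Round 1 (the supplier proposes): the retailer can get 76.8 next round, worth 0.68 × 76.8 = 52.224 now, so the supplier offers 52.224, keeping 187.776.

187.78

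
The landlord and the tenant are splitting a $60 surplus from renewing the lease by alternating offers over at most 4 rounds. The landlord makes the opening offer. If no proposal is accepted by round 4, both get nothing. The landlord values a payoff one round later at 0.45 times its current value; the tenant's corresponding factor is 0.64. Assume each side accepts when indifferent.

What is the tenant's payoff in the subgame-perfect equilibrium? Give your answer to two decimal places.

32.18

Round 4 (the tenant proposes): the landlord will accept anything ≥ 0, so the tenant offers 0 and keeps 60.
Round 3 (the landlord proposes): the tenant can get 60 next round, worth 0.64 × 60 = 38.4 now; the landlord offers that and keeps 21.6.
Round 2 (the tenant proposes): the landlord can get 21.6 next round, worth 0.45 × 21.6 = 9.72 now; the tenant offers that and keeps 50.28.
Round 1 (the landlord proposes): the tenant can get 50.28 next round, worth 0.64 × 50.28 = 32.1792 now. The landlord offers 32.1792 and keeps 60 − 32.1792 = 27.8208.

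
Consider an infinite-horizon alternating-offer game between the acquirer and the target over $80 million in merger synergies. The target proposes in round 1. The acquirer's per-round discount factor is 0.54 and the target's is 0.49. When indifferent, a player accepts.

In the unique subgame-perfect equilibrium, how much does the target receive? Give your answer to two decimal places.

50.04

In a stationary SPE each proposer offers the other exactly their discounted continuation value.
If the target keeps x when proposing and the acquirer keeps y when proposing, then x = 80 − 0.54y and y = 80 − 0.49x.
Solving: x = 80(1 − 0.54) / (1 − 0.49·0.54) = 36.8 / 0.7354 ≈ 50.0408.
The acquirer gets 80 − 50.0408 ≈ 29.9592.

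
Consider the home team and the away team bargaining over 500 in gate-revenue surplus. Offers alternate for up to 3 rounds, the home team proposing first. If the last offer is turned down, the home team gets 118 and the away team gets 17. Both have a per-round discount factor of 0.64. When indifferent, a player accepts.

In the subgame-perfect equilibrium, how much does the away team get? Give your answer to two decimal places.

Round 3 (the home team proposes): the away team gets 17 if talks fail, so the home team offers 17 and keeps 483.
Round 2 (the away team proposes): the home team can get 483 next round, worth 0.64 × 483 = 309.12 now, so the away team offers 309.12, keeping 190.88.
Round 1 (the home team proposes): the away team can get 190.88 next round, worth 0.64 × 190.88 = 122.1632 now; the home team offers that and keeps 377.8368.

122.16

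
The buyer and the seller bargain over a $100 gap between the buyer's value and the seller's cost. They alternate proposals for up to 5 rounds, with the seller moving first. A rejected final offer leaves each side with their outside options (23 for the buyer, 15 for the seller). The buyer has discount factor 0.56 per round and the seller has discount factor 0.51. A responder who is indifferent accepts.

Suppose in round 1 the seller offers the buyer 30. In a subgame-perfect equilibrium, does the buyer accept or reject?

Reject

Round 5 (the seller proposes): the buyer gets 23 if talks fail, so the seller offers 23 and keeps 77.
Round 4 (the buyer proposes): the seller can get 77 next round, worth 0.51 × 77 = 39.27 now; the buyer offers that and keeps 60.73.
Round 3 (the seller proposes): the buyer can get 60.73 next round, worth 0.56 × 60.73 = 34.0088 now. The seller offers 34.0088 and keeps 100 − 34.0088 = 65.9912.
Round 2 (the buyer proposes): the seller can get 65.9912 next round, worth 0.51 × 65.9912 = 33.655512 now. The buyer offers 33.655512 and keeps 100 − 33.655512 = 66.344488.
So by rejecting in round 1, the buyer gets 66.344488 next round, worth 0.56 × 66.344488 = 37.15291328 now.
Offer 30 < 37.15291328, so the buyer rejects.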